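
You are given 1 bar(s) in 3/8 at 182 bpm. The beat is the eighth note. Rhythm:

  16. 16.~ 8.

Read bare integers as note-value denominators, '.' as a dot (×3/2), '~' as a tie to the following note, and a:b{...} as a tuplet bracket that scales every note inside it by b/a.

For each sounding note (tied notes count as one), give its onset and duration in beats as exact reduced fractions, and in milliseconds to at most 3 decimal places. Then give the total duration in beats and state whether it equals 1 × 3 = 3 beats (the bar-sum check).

1) 0.0ms=0b +247.253ms=3/4b
2) 247.253ms=3/4b +741.758ms=9/4b
Σ=3b of 3 (182bpm 3/8) — PASS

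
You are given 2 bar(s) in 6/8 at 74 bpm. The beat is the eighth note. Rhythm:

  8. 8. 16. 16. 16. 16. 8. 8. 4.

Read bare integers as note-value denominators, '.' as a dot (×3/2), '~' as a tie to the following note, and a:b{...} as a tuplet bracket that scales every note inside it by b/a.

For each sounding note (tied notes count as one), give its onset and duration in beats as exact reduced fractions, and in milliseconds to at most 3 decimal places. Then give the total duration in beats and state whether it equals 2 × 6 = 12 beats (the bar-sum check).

1) 0.0ms=0b +1216.216ms=3/2b
2) 1216.216ms=3/2b +1216.216ms=3/2b
3) 2432.432ms=3b +608.108ms=3/4b
4) 3040.541ms=15/4b +608.108ms=3/4b
5) 3648.649ms=9/2b +608.108ms=3/4b
6) 4256.757ms=21/4b +608.108ms=3/4b
7) 4864.865ms=6b +1216.216ms=3/2b
8) 6081.081ms=15/2b +1216.216ms=3/2b
9) 7297.297ms=9b +2432.432ms=3b
Σ=12b of 12 (74bpm 6/8) — PASS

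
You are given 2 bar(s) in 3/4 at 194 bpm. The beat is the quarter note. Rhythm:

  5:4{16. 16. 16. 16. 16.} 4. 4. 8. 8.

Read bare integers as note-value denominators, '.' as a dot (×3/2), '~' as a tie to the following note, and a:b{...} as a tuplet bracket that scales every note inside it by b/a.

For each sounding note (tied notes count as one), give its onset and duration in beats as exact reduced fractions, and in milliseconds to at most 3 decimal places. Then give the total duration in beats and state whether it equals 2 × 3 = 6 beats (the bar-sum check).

1) 0.0ms=0b +92.784ms=3/10b
2) 92.784ms=3/10b +92.784ms=3/10b
3) 185.567ms=3/5b +92.784ms=3/10b
4) 278.351ms=9/10b +92.784ms=3/10b
5) 371.134ms=6/5b +92.784ms=3/10b
6) 463.918ms=3/2b +463.918ms=3/2b
7) 927.835ms=3b +463.918ms=3/2b
8) 1391.753ms=9/2b +231.959ms=3/4b
9) 1623.711ms=21/4b +231.959ms=3/4b
Σ=6b of 6 (194bpm 3/4) — PASS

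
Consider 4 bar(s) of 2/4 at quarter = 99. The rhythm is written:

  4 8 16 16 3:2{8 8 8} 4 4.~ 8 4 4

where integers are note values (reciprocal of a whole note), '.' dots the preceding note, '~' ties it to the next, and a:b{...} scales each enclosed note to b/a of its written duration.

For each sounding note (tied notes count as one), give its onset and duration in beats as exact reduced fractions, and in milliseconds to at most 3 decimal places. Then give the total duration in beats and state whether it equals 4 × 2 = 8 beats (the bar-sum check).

1) 0.0ms=0b +606.061ms=1b
2) 606.061ms=1b +303.03ms=1/2b
3) 909.091ms=3/2b +151.515ms=1/4b
4) 1060.606ms=7/4b +151.515ms=1/4b
5) 1212.121ms=2b +202.02ms=1/3b
6) 1414.141ms=7/3b +202.02ms=1/3b
7) 1616.162ms=8/3b +202.02ms=1/3b
8) 1818.182ms=3b +606.061ms=1b
9) 2424.242ms=4b +1212.121ms=2b
10) 3636.364ms=6b +606.061ms=1b
11) 4242.424ms=7b +606.061ms=1b
Σ=8b of 8 (99bpm 2/4) — PASS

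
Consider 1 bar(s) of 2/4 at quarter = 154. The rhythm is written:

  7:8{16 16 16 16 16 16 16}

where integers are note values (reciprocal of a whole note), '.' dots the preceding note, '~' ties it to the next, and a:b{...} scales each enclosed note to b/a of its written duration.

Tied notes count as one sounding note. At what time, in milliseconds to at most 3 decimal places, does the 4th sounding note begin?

note 4 onset = 6/7b = 333.952ms

1. 0.0ms @ 0 + 111.317ms (2/7)
2. 111.317ms @ 2/7 + 111.317ms (2/7)
3. 222.635ms @ 4/7 + 111.317ms (2/7)
4. 333.952ms @ 6/7 + 111.317ms (2/7)
5. 445.269ms @ 8/7 + 111.317ms (2/7)
6. 556.586ms @ 10/7 + 111.317ms (2/7)
7. 667.904ms @ 12/7 + 111.317ms (2/7)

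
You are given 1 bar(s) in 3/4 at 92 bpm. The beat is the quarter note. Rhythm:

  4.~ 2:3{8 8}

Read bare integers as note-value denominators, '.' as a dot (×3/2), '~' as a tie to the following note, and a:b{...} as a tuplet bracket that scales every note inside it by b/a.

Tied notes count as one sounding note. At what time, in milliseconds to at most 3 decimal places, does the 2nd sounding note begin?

1. 0.0ms @ 0 + 1467.391ms (9/4)
2. 1467.391ms @ 9/4 + 489.13ms (3/4)

note 2 onset = 9/4b = 1467.391ms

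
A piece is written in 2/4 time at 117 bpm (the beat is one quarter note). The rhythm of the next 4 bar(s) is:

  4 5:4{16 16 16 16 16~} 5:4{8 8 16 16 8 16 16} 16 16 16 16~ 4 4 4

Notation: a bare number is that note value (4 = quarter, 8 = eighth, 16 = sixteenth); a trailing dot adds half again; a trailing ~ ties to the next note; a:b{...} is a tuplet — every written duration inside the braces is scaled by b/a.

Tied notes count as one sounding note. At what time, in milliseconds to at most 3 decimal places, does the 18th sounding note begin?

1. 0.0ms @ 0 + 512.821ms (1)
2. 512.821ms @ 1 + 102.564ms (1/5)
3. 615.385ms @ 6/5 + 102.564ms (1/5)
4. 717.949ms @ 7/5 + 102.564ms (1/5)
5. 820.513ms @ 8/5 + 102.564ms (1/5)
6. 923.077ms @ 9/5 + 307.692ms (3/5)
7. 1230.769ms @ 12/5 + 205.128ms (2/5)
8. 1435.897ms @ 14/5 + 102.564ms (1/5)
9. 1538.462ms @ 3 + 102.564ms (1/5)
10. 1641.026ms @ 16/5 + 205.128ms (2/5)
11. 1846.154ms @ 18/5 + 102.564ms (1/5)
12. 1948.718ms @ 19/5 + 102.564ms (1/5)
13. 2051.282ms @ 4 + 128.205ms (1/4)
14. 2179.487ms @ 17/4 + 128.205ms (1/4)
15. 2307.692ms @ 9/2 + 128.205ms (1/4)
16. 2435.897ms @ 19/4 + 641.026ms (5/4)
17. 3076.923ms @ 6 + 512.821ms (1)
18. 3589.744ms @ 7 + 512.821ms (1)

note 18 onset = 7b = 3589.744ms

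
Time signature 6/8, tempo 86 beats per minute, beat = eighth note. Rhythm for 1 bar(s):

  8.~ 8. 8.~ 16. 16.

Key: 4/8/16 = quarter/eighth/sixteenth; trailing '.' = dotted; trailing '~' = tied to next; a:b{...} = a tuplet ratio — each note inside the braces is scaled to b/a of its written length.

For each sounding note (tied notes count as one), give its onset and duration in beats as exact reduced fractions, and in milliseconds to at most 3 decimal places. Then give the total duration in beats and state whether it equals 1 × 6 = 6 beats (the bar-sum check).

1) 0.0ms=0b +2093.023ms=3b
2) 2093.023ms=3b +1569.767ms=9/4b
3) 3662.791ms=21/4b +523.256ms=3/4b
Σ=6b of 6 (86bpm 6/8) — PASS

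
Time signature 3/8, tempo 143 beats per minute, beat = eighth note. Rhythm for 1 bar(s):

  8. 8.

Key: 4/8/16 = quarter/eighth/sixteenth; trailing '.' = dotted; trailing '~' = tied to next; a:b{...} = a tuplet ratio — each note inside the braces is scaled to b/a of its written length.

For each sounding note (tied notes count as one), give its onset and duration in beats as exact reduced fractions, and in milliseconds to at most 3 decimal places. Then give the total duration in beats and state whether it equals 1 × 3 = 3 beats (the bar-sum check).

1) 0.0ms=0b +629.371ms=3/2b
2) 629.371ms=3/2b +629.371ms=3/2b
Σ=3b of 3 (143bpm 3/8) — PASS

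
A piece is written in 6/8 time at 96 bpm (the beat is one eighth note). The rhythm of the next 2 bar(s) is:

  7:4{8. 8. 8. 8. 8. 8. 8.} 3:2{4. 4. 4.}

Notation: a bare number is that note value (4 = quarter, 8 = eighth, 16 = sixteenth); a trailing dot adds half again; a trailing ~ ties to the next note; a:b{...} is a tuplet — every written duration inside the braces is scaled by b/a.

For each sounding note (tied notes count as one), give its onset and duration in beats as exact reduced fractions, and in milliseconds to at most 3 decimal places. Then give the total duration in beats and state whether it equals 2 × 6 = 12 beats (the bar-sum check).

1) 0.0ms=0b +535.714ms=6/7b
2) 535.714ms=6/7b +535.714ms=6/7b
3) 1071.429ms=12/7b +535.714ms=6/7b
4) 1607.143ms=18/7b +535.714ms=6/7b
5) 2142.857ms=24/7b +535.714ms=6/7b
6) 2678.571ms=30/7b +535.714ms=6/7b
7) 3214.286ms=36/7b +535.714ms=6/7b
8) 3750.0ms=6b +1250.0ms=2b
9) 5000.0ms=8b +1250.0ms=2b
10) 6250.0ms=10b +1250.0ms=2b
Σ=12b of 12 (96bpm 6/8) — PASS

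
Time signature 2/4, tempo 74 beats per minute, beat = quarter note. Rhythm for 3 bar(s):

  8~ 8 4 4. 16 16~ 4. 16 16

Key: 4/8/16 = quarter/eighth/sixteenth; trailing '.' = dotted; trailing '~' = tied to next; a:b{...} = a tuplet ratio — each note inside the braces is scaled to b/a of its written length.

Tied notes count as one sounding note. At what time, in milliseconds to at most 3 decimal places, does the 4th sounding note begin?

1. 0.0ms @ 0 + 810.811ms (1)
2. 810.811ms @ 1 + 810.811ms (1)
3. 1621.622ms @ 2 + 1216.216ms (3/2)
4. 2837.838ms @ 7/2 + 202.703ms (1/4)
5. 3040.541ms @ 15/4 + 1418.919ms (7/4)
6. 4459.459ms @ 11/2 + 202.703ms (1/4)
7. 4662.162ms @ 23/4 + 202.703ms (1/4)

note 4 onset = 7/2b = 2837.838ms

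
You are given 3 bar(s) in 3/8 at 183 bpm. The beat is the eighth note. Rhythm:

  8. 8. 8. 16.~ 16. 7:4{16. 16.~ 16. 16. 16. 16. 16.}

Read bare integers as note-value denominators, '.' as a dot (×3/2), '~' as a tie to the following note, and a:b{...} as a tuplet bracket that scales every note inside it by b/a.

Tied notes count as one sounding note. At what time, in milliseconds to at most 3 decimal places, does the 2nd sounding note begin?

note 2 onset = 3/2b = 491.803ms

1. 0.0ms @ 0 + 491.803ms (3/2)
2. 491.803ms @ 3/2 + 491.803ms (3/2)
3. 983.607ms @ 3 + 491.803ms (3/2)
4. 1475.41ms @ 9/2 + 491.803ms (3/2)
5. 1967.213ms @ 6 + 140.515ms (3/7)
6. 2107.728ms @ 45/7 + 281.03ms (6/7)
7. 2388.759ms @ 51/7 + 140.515ms (3/7)
8. 2529.274ms @ 54/7 + 140.515ms (3/7)
9. 2669.789ms @ 57/7 + 140.515ms (3/7)
10. 2810.304ms @ 60/7 + 140.515ms (3/7)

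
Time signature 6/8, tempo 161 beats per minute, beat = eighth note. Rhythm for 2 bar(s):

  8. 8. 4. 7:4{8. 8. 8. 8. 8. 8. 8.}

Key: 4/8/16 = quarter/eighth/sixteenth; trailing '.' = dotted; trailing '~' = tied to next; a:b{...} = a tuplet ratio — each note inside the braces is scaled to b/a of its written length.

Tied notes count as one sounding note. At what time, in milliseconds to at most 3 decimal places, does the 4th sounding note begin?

note 4 onset = 6b = 2236.025ms

1. 0.0ms @ 0 + 559.006ms (3/2)
2. 559.006ms @ 3/2 + 559.006ms (3/2)
3. 1118.012ms @ 3 + 1118.012ms (3)
4. 2236.025ms @ 6 + 319.432ms (6/7)
5. 2555.457ms @ 48/7 + 319.432ms (6/7)
6. 2874.889ms @ 54/7 + 319.432ms (6/7)
7. 3194.321ms @ 60/7 + 319.432ms (6/7)
8. 3513.753ms @ 66/7 + 319.432ms (6/7)
9. 3833.185ms @ 72/7 + 319.432ms (6/7)
10. 4152.618ms @ 78/7 + 319.432ms (6/7)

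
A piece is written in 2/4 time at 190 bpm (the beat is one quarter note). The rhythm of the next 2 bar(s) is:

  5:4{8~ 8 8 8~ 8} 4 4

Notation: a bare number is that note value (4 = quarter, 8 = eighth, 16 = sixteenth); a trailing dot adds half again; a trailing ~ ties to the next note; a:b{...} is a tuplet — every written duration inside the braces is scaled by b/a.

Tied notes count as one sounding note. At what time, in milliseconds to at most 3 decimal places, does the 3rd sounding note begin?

note 3 onset = 6/5b = 378.947ms

1. 0.0ms @ 0 + 252.632ms (4/5)
2. 252.632ms @ 4/5 + 126.316ms (2/5)
3. 378.947ms @ 6/5 + 252.632ms (4/5)
4. 631.579ms @ 2 + 315.789ms (1)
5. 947.368ms @ 3 + 315.789ms (1)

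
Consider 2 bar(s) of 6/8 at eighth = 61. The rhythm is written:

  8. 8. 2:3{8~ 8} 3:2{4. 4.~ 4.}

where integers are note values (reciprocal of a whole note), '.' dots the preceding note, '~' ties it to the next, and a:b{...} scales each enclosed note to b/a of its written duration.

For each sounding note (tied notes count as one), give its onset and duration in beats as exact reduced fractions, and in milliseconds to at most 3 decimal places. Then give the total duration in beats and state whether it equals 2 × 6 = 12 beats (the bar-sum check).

1) 0.0ms=0b +1475.41ms=3/2b
2) 1475.41ms=3/2b +1475.41ms=3/2b
3) 2950.82ms=3b +2950.82ms=3b
4) 5901.639ms=6b +1967.213ms=2b
5) 7868.852ms=8b +3934.426ms=4b
Σ=12b of 12 (61bpm 6/8) — PASS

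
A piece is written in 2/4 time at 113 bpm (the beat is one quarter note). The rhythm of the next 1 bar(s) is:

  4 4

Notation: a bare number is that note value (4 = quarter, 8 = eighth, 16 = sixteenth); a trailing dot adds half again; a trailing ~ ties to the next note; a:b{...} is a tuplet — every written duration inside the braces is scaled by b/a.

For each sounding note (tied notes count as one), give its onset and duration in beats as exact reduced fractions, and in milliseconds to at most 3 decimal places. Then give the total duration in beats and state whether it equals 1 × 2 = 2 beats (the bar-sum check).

1) 0.0ms=0b +530.973ms=1b
2) 530.973ms=1b +530.973ms=1b
Σ=2b of 2 (113bpm 2/4) — PASS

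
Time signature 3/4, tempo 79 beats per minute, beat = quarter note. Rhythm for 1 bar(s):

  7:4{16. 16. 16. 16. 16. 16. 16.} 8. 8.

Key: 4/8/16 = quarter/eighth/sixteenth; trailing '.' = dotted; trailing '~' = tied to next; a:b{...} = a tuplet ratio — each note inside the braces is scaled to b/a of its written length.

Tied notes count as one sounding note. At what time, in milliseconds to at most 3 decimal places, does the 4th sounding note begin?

note 4 onset = 9/14b = 488.246ms

1. 0.0ms @ 0 + 162.749ms (3/14)
2. 162.749ms @ 3/14 + 162.749ms (3/14)
3. 325.497ms @ 3/7 + 162.749ms (3/14)
4. 488.246ms @ 9/14 + 162.749ms (3/14)
5. 650.995ms @ 6/7 + 162.749ms (3/14)
6. 813.743ms @ 15/14 + 162.749ms (3/14)
7. 976.492ms @ 9/7 + 162.749ms (3/14)
8. 1139.241ms @ 3/2 + 569.62ms (3/4)
9. 1708.861ms @ 9/4 + 569.62ms (3/4)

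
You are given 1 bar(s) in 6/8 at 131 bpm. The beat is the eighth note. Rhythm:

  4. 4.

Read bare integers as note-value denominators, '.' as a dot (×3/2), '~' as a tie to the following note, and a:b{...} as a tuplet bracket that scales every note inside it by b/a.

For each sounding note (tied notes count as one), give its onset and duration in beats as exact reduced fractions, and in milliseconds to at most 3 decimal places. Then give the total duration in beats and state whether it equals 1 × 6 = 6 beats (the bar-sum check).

1) 0.0ms=0b +1374.046ms=3b
2) 1374.046ms=3b +1374.046ms=3b
Σ=6b of 6 (131bpm 6/8) — PASS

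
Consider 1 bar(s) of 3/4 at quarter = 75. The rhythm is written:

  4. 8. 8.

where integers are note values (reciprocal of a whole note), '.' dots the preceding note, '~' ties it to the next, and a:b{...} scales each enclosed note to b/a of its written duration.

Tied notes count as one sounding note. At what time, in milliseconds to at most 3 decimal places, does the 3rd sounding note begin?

note 3 onset = 9/4b = 1800.0ms

1. 0.0ms @ 0 + 1200.0ms (3/2)
2. 1200.0ms @ 3/2 + 600.0ms (3/4)
3. 1800.0ms @ 9/4 + 600.0ms (3/4)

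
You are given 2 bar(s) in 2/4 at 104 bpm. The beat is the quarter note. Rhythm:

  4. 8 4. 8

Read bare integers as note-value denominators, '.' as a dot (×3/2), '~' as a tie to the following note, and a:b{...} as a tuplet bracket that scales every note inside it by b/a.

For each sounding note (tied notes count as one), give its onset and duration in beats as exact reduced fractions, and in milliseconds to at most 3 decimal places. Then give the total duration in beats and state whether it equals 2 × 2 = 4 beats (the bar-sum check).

1) 0.0ms=0b +865.385ms=3/2b
2) 865.385ms=3/2b +288.462ms=1/2b
3) 1153.846ms=2b +865.385ms=3/2b
4) 2019.231ms=7/2b +288.462ms=1/2b
Σ=4b of 4 (104bpm 2/4) — PASS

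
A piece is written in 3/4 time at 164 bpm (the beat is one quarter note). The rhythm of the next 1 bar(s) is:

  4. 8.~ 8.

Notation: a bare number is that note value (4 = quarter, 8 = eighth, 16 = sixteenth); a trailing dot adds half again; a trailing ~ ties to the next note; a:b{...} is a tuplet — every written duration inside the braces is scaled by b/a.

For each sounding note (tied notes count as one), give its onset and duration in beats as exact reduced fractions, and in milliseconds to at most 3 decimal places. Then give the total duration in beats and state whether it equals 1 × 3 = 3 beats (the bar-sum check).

1) 0.0ms=0b +548.78ms=3/2b
2) 548.78ms=3/2b +548.78ms=3/2b
Σ=3b of 3 (164bpm 3/4) — PASS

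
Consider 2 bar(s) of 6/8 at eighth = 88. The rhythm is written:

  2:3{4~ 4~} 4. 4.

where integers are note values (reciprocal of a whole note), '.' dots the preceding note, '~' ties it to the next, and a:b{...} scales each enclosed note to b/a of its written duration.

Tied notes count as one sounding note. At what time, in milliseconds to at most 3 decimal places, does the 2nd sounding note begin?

1. 0.0ms @ 0 + 6136.364ms (9)
2. 6136.364ms @ 9 + 2045.455ms (3)

note 2 onset = 9b = 6136.364ms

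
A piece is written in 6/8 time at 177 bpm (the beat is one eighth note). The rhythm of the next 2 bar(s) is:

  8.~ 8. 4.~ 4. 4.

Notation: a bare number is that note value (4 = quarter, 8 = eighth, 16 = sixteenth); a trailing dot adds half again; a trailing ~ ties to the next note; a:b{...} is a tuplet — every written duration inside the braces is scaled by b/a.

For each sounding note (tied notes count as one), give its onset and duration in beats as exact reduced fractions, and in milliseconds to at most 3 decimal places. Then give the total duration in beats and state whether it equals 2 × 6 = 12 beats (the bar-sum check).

1) 0.0ms=0b +1016.949ms=3b
2) 1016.949ms=3b +2033.898ms=6b
3) 3050.847ms=9b +1016.949ms=3b
Σ=12b of 12 (177bpm 6/8) — PASS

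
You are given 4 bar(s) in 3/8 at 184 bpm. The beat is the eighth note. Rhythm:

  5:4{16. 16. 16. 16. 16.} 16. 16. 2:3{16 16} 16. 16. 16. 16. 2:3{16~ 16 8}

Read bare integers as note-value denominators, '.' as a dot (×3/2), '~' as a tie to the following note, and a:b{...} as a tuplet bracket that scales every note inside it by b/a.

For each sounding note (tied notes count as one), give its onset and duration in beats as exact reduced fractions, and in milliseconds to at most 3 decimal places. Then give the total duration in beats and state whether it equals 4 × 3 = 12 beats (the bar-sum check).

1) 0.0ms=0b +195.652ms=3/5b
2) 195.652ms=3/5b +195.652ms=3/5b
3) 391.304ms=6/5b +195.652ms=3/5b
4) 586.957ms=9/5b +195.652ms=3/5b
5) 782.609ms=12/5b +195.652ms=3/5b
6) 978.261ms=3b +244.565ms=3/4b
7) 1222.826ms=15/4b +244.565ms=3/4b
8) 1467.391ms=9/2b +244.565ms=3/4b
9) 1711.957ms=21/4b +244.565ms=3/4b
10) 1956.522ms=6b +244.565ms=3/4b
11) 2201.087ms=27/4b +244.565ms=3/4b
12) 2445.652ms=15/2b +244.565ms=3/4b
13) 2690.217ms=33/4b +244.565ms=3/4b
14) 2934.783ms=9b +489.13ms=3/2b
15) 3423.913ms=21/2b +489.13ms=3/2b
Σ=12b of 12 (184bpm 3/8) — PASS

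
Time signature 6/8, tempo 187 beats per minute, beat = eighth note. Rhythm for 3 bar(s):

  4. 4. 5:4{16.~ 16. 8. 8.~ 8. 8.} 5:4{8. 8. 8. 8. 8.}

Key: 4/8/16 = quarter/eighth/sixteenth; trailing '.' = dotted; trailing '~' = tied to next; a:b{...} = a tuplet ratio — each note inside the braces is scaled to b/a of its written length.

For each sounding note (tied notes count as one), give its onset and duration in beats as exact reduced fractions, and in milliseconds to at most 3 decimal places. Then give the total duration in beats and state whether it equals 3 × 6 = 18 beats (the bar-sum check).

1) 0.0ms=0b +962.567ms=3b
2) 962.567ms=3b +962.567ms=3b
3) 1925.134ms=6b +385.027ms=6/5b
4) 2310.16ms=36/5b +385.027ms=6/5b
5) 2695.187ms=42/5b +770.053ms=12/5b
6) 3465.241ms=54/5b +385.027ms=6/5b
7) 3850.267ms=12b +385.027ms=6/5b
8) 4235.294ms=66/5b +385.027ms=6/5b
9) 4620.321ms=72/5b +385.027ms=6/5b
10) 5005.348ms=78/5b +385.027ms=6/5b
11) 5390.374ms=84/5b +385.027ms=6/5b
Σ=18b of 18 (187bpm 6/8) — PASS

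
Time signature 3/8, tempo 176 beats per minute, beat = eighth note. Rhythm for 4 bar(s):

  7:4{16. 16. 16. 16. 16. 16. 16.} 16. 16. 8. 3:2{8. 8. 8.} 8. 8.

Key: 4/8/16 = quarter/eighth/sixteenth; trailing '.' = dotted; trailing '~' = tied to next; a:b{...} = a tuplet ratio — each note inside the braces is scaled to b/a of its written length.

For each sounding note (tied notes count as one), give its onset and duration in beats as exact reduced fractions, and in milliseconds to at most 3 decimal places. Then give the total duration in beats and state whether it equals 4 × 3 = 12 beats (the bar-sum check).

1) 0.0ms=0b +146.104ms=3/7b
2) 146.104ms=3/7b +146.104ms=3/7b
3) 292.208ms=6/7b +146.104ms=3/7b
4) 438.312ms=9/7b +146.104ms=3/7b
5) 584.416ms=12/7b +146.104ms=3/7b
6) 730.519ms=15/7b +146.104ms=3/7b
7) 876.623ms=18/7b +146.104ms=3/7b
8) 1022.727ms=3b +255.682ms=3/4b
9) 1278.409ms=15/4b +255.682ms=3/4b
10) 1534.091ms=9/2b +511.364ms=3/2b
11) 2045.455ms=6b +340.909ms=1b
12) 2386.364ms=7b +340.909ms=1b
13) 2727.273ms=8b +340.909ms=1b
14) 3068.182ms=9b +511.364ms=3/2b
15) 3579.545ms=21/2b +511.364ms=3/2b
Σ=12b of 12 (176bpm 3/8) — PASS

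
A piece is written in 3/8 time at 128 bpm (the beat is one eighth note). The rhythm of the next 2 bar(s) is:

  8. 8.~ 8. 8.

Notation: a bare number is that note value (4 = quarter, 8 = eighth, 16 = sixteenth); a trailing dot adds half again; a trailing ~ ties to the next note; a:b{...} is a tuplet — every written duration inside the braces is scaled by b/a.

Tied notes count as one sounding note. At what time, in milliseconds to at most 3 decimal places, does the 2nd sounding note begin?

1. 0.0ms @ 0 + 703.125ms (3/2)
2. 703.125ms @ 3/2 + 1406.25ms (3)
3. 2109.375ms @ 9/2 + 703.125ms (3/2)

note 2 onset = 3/2b = 703.125ms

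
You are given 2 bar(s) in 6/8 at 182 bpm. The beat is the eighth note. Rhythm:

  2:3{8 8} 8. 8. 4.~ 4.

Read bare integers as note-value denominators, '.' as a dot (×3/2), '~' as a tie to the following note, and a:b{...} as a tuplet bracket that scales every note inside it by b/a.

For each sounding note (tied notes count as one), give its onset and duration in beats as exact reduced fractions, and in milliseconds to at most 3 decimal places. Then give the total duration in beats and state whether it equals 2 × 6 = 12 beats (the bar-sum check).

1) 0.0ms=0b +494.505ms=3/2b
2) 494.505ms=3/2b +494.505ms=3/2b
3) 989.011ms=3b +494.505ms=3/2b
4) 1483.516ms=9/2b +494.505ms=3/2b
5) 1978.022ms=6b +1978.022ms=6b
Σ=12b of 12 (182bpm 6/8) — PASS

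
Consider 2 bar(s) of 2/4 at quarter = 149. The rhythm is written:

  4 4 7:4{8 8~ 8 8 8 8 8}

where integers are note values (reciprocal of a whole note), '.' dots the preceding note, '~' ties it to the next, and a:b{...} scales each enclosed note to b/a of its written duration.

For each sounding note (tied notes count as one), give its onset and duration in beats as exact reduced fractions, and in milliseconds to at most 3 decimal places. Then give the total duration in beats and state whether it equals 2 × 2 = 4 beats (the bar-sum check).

1) 0.0ms=0b +402.685ms=1b
2) 402.685ms=1b +402.685ms=1b
3) 805.369ms=2b +115.053ms=2/7b
4) 920.422ms=16/7b +230.105ms=4/7b
5) 1150.527ms=20/7b +115.053ms=2/7b
6) 1265.58ms=22/7b +115.053ms=2/7b
7) 1380.633ms=24/7b +115.053ms=2/7b
8) 1495.686ms=26/7b +115.053ms=2/7b
Σ=4b of 4 (149bpm 2/4) — PASS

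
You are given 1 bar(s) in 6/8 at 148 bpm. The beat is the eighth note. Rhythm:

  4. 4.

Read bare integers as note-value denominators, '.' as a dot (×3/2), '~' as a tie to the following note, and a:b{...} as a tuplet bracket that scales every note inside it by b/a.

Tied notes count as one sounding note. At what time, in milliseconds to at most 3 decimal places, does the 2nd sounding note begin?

1. 0.0ms @ 0 + 1216.216ms (3)
2. 1216.216ms @ 3 + 1216.216ms (3)

note 2 onset = 3b = 1216.216ms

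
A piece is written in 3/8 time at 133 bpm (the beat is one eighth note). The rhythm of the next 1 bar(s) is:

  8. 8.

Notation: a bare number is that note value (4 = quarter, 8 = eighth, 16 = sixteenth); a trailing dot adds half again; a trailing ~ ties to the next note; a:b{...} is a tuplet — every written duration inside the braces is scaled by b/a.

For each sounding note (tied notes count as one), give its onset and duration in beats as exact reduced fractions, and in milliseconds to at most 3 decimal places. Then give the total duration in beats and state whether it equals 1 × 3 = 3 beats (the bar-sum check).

1) 0.0ms=0b +676.692ms=3/2b
2) 676.692ms=3/2b +676.692ms=3/2b
Σ=3b of 3 (133bpm 3/8) — PASS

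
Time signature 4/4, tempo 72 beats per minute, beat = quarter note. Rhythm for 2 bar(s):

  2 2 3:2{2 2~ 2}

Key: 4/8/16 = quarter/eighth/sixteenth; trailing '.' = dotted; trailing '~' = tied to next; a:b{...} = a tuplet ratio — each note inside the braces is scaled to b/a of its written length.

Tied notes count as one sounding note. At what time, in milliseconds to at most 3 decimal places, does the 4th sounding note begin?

1. 0.0ms @ 0 + 1666.667ms (2)
2. 1666.667ms @ 2 + 1666.667ms (2)
3. 3333.333ms @ 4 + 1111.111ms (4/3)
4. 4444.444ms @ 16/3 + 2222.222ms (8/3)

note 4 onset = 16/3b = 4444.444ms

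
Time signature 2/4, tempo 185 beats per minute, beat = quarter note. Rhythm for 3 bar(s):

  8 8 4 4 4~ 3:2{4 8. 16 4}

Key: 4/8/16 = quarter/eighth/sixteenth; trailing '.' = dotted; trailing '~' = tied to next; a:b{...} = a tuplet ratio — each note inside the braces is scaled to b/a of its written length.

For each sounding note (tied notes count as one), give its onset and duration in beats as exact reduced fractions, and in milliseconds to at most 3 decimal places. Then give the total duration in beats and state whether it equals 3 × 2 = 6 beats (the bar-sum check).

1) 0.0ms=0b +162.162ms=1/2b
2) 162.162ms=1/2b +162.162ms=1/2b
3) 324.324ms=1b +324.324ms=1b
4) 648.649ms=2b +324.324ms=1b
5) 972.973ms=3b +540.541ms=5/3b
6) 1513.514ms=14/3b +162.162ms=1/2b
7) 1675.676ms=31/6b +54.054ms=1/6b
8) 1729.73ms=16/3b +216.216ms=2/3b
Σ=6b of 6 (185bpm 2/4) — PASS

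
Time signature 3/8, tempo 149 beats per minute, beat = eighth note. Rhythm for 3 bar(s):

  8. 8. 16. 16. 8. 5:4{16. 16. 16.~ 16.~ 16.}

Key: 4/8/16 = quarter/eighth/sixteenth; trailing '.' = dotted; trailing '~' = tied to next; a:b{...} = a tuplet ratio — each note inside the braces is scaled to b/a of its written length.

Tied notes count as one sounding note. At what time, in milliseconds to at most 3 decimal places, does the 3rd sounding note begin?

note 3 onset = 3b = 1208.054ms

1. 0.0ms @ 0 + 604.027ms (3/2)
2. 604.027ms @ 3/2 + 604.027ms (3/2)
3. 1208.054ms @ 3 + 302.013ms (3/4)
4. 1510.067ms @ 15/4 + 302.013ms (3/4)
5. 1812.081ms @ 9/2 + 604.027ms (3/2)
6. 2416.107ms @ 6 + 241.611ms (3/5)
7. 2657.718ms @ 33/5 + 241.611ms (3/5)
8. 2899.329ms @ 36/5 + 724.832ms (9/5)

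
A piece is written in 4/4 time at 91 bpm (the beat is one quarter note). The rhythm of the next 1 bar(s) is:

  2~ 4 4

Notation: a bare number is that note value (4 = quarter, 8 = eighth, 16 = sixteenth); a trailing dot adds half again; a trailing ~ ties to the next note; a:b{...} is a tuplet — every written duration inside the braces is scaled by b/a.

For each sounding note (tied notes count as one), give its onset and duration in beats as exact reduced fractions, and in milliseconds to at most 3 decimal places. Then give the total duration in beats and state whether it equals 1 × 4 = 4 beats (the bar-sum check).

1) 0.0ms=0b +1978.022ms=3b
2) 1978.022ms=3b +659.341ms=1b
Σ=4b of 4 (91bpm 4/4) — PASS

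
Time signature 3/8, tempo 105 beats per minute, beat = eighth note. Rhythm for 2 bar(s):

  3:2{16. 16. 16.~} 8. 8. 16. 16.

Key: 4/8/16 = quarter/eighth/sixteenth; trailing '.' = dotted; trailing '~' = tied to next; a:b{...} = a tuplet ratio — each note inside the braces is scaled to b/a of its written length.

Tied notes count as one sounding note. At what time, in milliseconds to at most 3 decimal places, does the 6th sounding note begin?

note 6 onset = 21/4b = 3000.0ms

1. 0.0ms @ 0 + 285.714ms (1/2)
2. 285.714ms @ 1/2 + 285.714ms (1/2)
3. 571.429ms @ 1 + 1142.857ms (2)
4. 1714.286ms @ 3 + 857.143ms (3/2)
5. 2571.429ms @ 9/2 + 428.571ms (3/4)
6. 3000.0ms @ 21/4 + 428.571ms (3/4)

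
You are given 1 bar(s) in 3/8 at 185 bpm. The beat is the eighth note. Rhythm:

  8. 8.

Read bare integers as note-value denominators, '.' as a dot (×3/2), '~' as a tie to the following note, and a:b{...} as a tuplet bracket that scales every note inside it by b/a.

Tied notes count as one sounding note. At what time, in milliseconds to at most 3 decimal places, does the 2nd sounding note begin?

note 2 onset = 3/2b = 486.486ms

1. 0.0ms @ 0 + 486.486ms (3/2)
2. 486.486ms @ 3/2 + 486.486ms (3/2)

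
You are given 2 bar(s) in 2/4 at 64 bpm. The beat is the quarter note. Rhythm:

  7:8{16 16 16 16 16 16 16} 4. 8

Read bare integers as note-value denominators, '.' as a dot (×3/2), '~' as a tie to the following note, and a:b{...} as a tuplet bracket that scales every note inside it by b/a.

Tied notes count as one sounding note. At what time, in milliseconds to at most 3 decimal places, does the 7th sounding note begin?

note 7 onset = 12/7b = 1607.143ms

1. 0.0ms @ 0 + 267.857ms (2/7)
2. 267.857ms @ 2/7 + 267.857ms (2/7)
3. 535.714ms @ 4/7 + 267.857ms (2/7)
4. 803.571ms @ 6/7 + 267.857ms (2/7)
5. 1071.429ms @ 8/7 + 267.857ms (2/7)
6. 1339.286ms @ 10/7 + 267.857ms (2/7)
7. 1607.143ms @ 12/7 + 267.857ms (2/7)
8. 1875.0ms @ 2 + 1406.25ms (3/2)
9. 3281.25ms @ 7/2 + 468.75ms (1/2)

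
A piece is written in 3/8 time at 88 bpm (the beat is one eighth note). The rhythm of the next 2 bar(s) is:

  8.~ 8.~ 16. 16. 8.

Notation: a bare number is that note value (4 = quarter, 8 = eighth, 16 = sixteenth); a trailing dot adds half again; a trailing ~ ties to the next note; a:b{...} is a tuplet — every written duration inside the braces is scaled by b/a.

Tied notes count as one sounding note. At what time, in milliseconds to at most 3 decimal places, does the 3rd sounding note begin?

note 3 onset = 9/2b = 3068.182ms

1. 0.0ms @ 0 + 2556.818ms (15/4)
2. 2556.818ms @ 15/4 + 511.364ms (3/4)
3. 3068.182ms @ 9/2 + 1022.727ms (3/2)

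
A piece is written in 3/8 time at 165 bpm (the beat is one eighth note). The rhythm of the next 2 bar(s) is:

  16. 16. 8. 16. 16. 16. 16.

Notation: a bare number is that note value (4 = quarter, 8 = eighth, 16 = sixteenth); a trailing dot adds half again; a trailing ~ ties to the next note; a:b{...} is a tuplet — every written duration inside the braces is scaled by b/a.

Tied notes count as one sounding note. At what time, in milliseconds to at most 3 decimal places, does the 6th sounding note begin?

1. 0.0ms @ 0 + 272.727ms (3/4)
2. 272.727ms @ 3/4 + 272.727ms (3/4)
3. 545.455ms @ 3/2 + 545.455ms (3/2)
4. 1090.909ms @ 3 + 272.727ms (3/4)
5. 1363.636ms @ 15/4 + 272.727ms (3/4)
6. 1636.364ms @ 9/2 + 272.727ms (3/4)
7. 1909.091ms @ 21/4 + 272.727ms (3/4)

note 6 onset = 9/2b = 1636.364ms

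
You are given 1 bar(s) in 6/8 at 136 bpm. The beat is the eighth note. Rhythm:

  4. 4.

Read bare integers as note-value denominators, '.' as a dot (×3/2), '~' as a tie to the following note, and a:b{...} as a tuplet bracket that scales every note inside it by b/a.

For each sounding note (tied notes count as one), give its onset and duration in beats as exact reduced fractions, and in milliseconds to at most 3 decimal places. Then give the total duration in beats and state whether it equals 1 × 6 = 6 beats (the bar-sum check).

1) 0.0ms=0b +1323.529ms=3b
2) 1323.529ms=3b +1323.529ms=3b
Σ=6b of 6 (136bpm 6/8) — PASS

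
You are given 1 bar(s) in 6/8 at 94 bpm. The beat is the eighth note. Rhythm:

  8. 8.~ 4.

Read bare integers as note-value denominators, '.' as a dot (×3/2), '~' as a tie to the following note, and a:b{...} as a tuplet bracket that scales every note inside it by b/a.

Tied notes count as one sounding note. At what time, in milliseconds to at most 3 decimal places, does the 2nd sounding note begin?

1. 0.0ms @ 0 + 957.447ms (3/2)
2. 957.447ms @ 3/2 + 2872.34ms (9/2)

note 2 onset = 3/2b = 957.447ms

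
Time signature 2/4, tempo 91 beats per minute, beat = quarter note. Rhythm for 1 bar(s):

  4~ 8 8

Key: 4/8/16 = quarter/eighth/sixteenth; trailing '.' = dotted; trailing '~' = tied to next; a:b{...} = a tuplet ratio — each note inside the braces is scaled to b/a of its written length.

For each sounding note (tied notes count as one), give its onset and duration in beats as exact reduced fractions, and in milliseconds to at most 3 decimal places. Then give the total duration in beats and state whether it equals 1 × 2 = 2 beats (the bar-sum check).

1) 0.0ms=0b +989.011ms=3/2b
2) 989.011ms=3/2b +329.67ms=1/2b
Σ=2b of 2 (91bpm 2/4) — PASS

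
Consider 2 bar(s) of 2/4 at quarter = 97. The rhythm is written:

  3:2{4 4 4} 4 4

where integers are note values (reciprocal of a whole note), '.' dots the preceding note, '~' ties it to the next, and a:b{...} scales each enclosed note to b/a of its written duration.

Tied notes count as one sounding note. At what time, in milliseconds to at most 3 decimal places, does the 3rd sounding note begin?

1. 0.0ms @ 0 + 412.371ms (2/3)
2. 412.371ms @ 2/3 + 412.371ms (2/3)
3. 824.742ms @ 4/3 + 412.371ms (2/3)
4. 1237.113ms @ 2 + 618.557ms (1)
5. 1855.67ms @ 3 + 618.557ms (1)

note 3 onset = 4/3b = 824.742ms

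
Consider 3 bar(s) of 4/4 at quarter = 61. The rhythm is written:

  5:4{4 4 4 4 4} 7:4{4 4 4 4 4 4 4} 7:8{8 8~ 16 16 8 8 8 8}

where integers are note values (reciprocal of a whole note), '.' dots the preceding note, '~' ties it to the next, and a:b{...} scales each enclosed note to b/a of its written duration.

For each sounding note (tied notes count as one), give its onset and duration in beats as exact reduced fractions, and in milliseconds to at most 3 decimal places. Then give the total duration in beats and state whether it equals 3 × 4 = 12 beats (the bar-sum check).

1) 0.0ms=0b +786.885ms=4/5b
2) 786.885ms=4/5b +786.885ms=4/5b
3) 1573.77ms=8/5b +786.885ms=4/5b
4) 2360.656ms=12/5b +786.885ms=4/5b
5) 3147.541ms=16/5b +786.885ms=4/5b
6) 3934.426ms=4b +562.061ms=4/7b
7) 4496.487ms=32/7b +562.061ms=4/7b
8) 5058.548ms=36/7b +562.061ms=4/7b
9) 5620.609ms=40/7b +562.061ms=4/7b
10) 6182.67ms=44/7b +562.061ms=4/7b
11) 6744.731ms=48/7b +562.061ms=4/7b
12) 7306.792ms=52/7b +562.061ms=4/7b
13) 7868.852ms=8b +562.061ms=4/7b
14) 8430.913ms=60/7b +843.091ms=6/7b
15) 9274.005ms=66/7b +281.03ms=2/7b
16) 9555.035ms=68/7b +562.061ms=4/7b
17) 10117.096ms=72/7b +562.061ms=4/7b
18) 10679.157ms=76/7b +562.061ms=4/7b
19) 11241.218ms=80/7b +562.061ms=4/7b
Σ=12b of 12 (61bpm 4/4) — PASS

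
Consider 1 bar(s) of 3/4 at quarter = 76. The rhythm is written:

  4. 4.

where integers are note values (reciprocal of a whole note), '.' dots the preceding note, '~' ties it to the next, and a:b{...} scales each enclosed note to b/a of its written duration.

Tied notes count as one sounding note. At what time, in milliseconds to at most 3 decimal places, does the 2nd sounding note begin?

note 2 onset = 3/2b = 1184.211ms

1. 0.0ms @ 0 + 1184.211ms (3/2)
2. 1184.211ms @ 3/2 + 1184.211ms (3/2)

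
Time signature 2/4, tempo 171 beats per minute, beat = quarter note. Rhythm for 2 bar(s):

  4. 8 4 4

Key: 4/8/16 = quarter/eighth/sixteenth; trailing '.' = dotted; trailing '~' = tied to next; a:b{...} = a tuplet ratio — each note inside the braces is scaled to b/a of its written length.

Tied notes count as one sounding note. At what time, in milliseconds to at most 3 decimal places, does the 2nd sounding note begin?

1. 0.0ms @ 0 + 526.316ms (3/2)
2. 526.316ms @ 3/2 + 175.439ms (1/2)
3. 701.754ms @ 2 + 350.877ms (1)
4. 1052.632ms @ 3 + 350.877ms (1)

note 2 onset = 3/2b = 526.316ms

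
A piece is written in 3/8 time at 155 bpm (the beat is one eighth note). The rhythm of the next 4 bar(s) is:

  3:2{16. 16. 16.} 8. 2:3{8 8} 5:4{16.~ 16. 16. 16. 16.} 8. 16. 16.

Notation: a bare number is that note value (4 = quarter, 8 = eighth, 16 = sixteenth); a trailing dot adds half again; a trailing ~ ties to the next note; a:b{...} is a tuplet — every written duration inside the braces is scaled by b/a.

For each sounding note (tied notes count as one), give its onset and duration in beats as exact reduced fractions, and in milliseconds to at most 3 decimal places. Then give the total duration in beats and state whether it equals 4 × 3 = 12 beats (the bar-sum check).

1) 0.0ms=0b +193.548ms=1/2b
2) 193.548ms=1/2b +193.548ms=1/2b
3) 387.097ms=1b +193.548ms=1/2b
4) 580.645ms=3/2b +580.645ms=3/2b
5) 1161.29ms=3b +580.645ms=3/2b
6) 1741.935ms=9/2b +580.645ms=3/2b
7) 2322.581ms=6b +464.516ms=6/5b
8) 2787.097ms=36/5b +232.258ms=3/5b
9) 3019.355ms=39/5b +232.258ms=3/5b
10) 3251.613ms=42/5b +232.258ms=3/5b
11) 3483.871ms=9b +580.645ms=3/2b
12) 4064.516ms=21/2b +290.323ms=3/4b
13) 4354.839ms=45/4b +290.323ms=3/4b
Σ=12b of 12 (155bpm 3/8) — PASS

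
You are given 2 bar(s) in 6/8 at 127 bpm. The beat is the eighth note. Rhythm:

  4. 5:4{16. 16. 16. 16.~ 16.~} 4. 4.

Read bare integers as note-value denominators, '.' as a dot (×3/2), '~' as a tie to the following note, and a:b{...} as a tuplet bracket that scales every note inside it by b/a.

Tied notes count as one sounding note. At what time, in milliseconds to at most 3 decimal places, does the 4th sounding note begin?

note 4 onset = 21/5b = 1984.252ms

1. 0.0ms @ 0 + 1417.323ms (3)
2. 1417.323ms @ 3 + 283.465ms (3/5)
3. 1700.787ms @ 18/5 + 283.465ms (3/5)
4. 1984.252ms @ 21/5 + 283.465ms (3/5)
5. 2267.717ms @ 24/5 + 1984.252ms (21/5)
6. 4251.969ms @ 9 + 1417.323ms (3)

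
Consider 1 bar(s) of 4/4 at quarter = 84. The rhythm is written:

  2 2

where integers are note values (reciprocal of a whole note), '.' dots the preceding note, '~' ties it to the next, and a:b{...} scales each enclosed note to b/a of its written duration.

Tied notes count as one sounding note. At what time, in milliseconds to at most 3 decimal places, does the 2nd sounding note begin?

note 2 onset = 2b = 1428.571ms

1. 0.0ms @ 0 + 1428.571ms (2)
2. 1428.571ms @ 2 + 1428.571ms (2)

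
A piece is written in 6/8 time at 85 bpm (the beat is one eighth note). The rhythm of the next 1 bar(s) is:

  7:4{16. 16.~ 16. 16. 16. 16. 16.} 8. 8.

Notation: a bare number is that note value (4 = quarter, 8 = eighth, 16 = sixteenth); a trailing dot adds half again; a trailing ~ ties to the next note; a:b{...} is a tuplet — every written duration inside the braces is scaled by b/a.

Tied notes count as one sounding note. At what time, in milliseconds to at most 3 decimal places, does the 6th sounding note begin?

1. 0.0ms @ 0 + 302.521ms (3/7)
2. 302.521ms @ 3/7 + 605.042ms (6/7)
3. 907.563ms @ 9/7 + 302.521ms (3/7)
4. 1210.084ms @ 12/7 + 302.521ms (3/7)
5. 1512.605ms @ 15/7 + 302.521ms (3/7)
6. 1815.126ms @ 18/7 + 302.521ms (3/7)
7. 2117.647ms @ 3 + 1058.824ms (3/2)
8. 3176.471ms @ 9/2 + 1058.824ms (3/2)

note 6 onset = 18/7b = 1815.126ms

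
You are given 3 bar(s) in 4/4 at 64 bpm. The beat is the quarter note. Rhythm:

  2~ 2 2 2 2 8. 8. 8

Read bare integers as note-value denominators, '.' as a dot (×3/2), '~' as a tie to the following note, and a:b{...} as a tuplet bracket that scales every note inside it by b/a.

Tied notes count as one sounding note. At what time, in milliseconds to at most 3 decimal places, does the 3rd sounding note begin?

1. 0.0ms @ 0 + 3750.0ms (4)
2. 3750.0ms @ 4 + 1875.0ms (2)
3. 5625.0ms @ 6 + 1875.0ms (2)
4. 7500.0ms @ 8 + 1875.0ms (2)
5. 9375.0ms @ 10 + 703.125ms (3/4)
6. 10078.125ms @ 43/4 + 703.125ms (3/4)
7. 10781.25ms @ 23/2 + 468.75ms (1/2)

note 3 onset = 6b = 5625.0ms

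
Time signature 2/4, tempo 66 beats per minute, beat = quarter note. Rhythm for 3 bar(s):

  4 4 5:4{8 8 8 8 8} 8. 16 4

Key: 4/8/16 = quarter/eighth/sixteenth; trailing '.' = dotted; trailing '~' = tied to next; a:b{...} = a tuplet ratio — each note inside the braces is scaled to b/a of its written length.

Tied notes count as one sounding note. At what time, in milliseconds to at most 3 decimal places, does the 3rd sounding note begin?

note 3 onset = 2b = 1818.182ms

1. 0.0ms @ 0 + 909.091ms (1)
2. 909.091ms @ 1 + 909.091ms (1)
3. 1818.182ms @ 2 + 363.636ms (2/5)
4. 2181.818ms @ 12/5 + 363.636ms (2/5)
5. 2545.455ms @ 14/5 + 363.636ms (2/5)
6. 2909.091ms @ 16/5 + 363.636ms (2/5)
7. 3272.727ms @ 18/5 + 363.636ms (2/5)
8. 3636.364ms @ 4 + 681.818ms (3/4)
9. 4318.182ms @ 19/4 + 227.273ms (1/4)
10. 4545.455ms @ 5 + 909.091ms (1)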